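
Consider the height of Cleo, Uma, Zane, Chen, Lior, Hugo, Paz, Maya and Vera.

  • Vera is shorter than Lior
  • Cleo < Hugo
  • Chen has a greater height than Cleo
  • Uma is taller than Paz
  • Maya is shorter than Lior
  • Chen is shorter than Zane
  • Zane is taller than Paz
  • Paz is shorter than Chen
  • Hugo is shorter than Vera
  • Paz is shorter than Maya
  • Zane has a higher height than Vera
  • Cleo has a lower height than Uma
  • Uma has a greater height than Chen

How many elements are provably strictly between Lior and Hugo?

1

The relations place Hugo below Lior. An element lies strictly between them when it is forced above Hugo and also forced below Lior.
Above Hugo: {Vera, Zane}. Below Lior: {Cleo, Vera, Paz, Maya}.
Intersection: {Vera} — 1.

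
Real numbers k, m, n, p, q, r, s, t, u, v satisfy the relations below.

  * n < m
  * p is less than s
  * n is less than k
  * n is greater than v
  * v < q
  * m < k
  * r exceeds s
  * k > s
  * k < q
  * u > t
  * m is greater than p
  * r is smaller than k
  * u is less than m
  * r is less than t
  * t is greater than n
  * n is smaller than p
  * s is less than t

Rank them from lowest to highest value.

The consecutive links are each given: v < n; n < p; p < s; s < r; r < t; t < u; u < m; m < k; k < q.

v < n < p < s < r < t < u < m < k < q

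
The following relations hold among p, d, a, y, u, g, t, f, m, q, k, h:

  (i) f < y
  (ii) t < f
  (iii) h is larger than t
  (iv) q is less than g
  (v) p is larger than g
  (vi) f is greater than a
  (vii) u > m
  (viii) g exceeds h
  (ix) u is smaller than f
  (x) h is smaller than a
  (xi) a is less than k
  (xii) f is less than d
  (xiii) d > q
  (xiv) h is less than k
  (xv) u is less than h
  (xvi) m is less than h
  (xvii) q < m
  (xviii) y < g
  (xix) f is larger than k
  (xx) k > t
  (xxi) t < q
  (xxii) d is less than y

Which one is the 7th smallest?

k

Piecing the relations together gives one ordering: t < q < m < u < h < a < k < f < d < y < g < p.
The 7th smallest is k.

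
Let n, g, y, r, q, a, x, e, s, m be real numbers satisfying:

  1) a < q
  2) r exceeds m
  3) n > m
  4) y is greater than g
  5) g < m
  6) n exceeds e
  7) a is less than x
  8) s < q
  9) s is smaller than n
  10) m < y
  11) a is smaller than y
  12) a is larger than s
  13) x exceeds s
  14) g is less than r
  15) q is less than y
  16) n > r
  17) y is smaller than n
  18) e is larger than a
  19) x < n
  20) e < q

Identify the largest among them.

n

Chaining downward from n: directly below it, s, m, e, x, r, y; then g, a, q.
That covers every other element, and nothing is given above n, so n is the largest.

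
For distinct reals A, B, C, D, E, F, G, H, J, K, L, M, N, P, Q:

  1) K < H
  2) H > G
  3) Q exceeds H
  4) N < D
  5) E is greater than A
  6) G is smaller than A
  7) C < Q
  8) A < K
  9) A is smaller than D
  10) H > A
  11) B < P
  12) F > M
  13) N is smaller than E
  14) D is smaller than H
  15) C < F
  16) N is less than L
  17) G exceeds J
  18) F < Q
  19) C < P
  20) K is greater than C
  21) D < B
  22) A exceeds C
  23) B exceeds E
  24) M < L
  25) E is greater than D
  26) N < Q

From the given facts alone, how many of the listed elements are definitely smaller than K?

From K the given relations immediately reach C, A.
From those, G — 3 in total.
From those, J — 4 in total.
Nothing else is reachable below K; 4 in all.

4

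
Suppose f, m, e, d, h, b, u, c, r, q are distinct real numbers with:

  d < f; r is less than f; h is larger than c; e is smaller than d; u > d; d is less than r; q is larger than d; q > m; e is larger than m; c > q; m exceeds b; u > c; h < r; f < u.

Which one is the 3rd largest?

The consecutive relations fix a unique order: b < m < e < d < q < c < h < r < f < u.
Counting 3 from the largest end gives r.

r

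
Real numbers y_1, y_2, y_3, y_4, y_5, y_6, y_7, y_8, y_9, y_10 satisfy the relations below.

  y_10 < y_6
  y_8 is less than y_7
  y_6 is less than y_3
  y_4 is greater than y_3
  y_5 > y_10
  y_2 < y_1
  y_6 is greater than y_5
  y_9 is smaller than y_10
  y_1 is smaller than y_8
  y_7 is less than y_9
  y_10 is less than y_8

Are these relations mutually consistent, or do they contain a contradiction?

We have y_10 < y_8 stated directly, yet also y_8 < y_7 < y_9 < y_10 by chaining the others — so y_8 < y_10. Contradiction.

inconsistent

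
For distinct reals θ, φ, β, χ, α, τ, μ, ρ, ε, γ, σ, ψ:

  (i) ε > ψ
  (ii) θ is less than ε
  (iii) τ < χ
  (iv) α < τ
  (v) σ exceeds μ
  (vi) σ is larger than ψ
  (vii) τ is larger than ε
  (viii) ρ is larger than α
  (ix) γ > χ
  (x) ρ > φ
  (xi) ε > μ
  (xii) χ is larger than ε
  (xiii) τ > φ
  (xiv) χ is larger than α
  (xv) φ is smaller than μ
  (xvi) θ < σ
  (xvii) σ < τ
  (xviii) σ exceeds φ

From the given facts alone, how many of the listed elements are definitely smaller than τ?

7

Directly below τ: φ, α, σ, ε.
One step further: θ, ψ, μ (7 so far).
No other element is forced below τ by the given relations, so the count is 7.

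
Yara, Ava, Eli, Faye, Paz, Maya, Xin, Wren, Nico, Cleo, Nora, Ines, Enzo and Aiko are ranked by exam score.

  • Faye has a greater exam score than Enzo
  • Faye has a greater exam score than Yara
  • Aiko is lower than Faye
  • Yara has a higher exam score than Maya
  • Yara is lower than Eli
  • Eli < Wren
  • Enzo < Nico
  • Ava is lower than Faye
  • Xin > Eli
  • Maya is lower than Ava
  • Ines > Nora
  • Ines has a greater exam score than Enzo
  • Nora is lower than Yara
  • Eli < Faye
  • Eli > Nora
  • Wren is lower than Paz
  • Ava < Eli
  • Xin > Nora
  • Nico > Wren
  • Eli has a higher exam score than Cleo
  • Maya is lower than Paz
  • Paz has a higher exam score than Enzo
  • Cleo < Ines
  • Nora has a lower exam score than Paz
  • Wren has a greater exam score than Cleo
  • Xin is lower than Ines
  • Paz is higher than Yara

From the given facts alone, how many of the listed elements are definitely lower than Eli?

5

From Eli the given relations immediately reach Nora, Cleo, Ava, Yara.
From those, Maya — 5 in total.
Nothing else is reachable below Eli; 5 in all.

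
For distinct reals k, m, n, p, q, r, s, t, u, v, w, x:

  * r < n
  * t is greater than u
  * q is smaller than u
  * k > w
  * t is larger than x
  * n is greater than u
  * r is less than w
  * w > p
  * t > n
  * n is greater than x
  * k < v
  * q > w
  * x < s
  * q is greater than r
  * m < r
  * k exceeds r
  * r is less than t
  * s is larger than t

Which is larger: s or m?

s

Chaining the given relations: m < r < w < q < u < n < t < s.
So m < s; s is the larger of the two.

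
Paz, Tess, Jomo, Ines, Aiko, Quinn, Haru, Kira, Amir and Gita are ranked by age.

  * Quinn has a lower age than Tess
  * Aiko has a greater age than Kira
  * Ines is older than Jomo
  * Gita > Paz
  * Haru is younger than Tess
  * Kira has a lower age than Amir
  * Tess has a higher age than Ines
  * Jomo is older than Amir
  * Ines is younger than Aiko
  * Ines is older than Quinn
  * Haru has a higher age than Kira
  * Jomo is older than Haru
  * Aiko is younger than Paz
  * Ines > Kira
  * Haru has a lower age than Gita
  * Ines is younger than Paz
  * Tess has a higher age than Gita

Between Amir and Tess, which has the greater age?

Tess

Link the given pairs in sequence: Amir < Jomo; Jomo < Ines; Ines < Aiko; Aiko < Paz; Paz < Gita; Gita < Tess.
Chaining these gives Amir < Jomo < Ines < Aiko < Paz < Gita < Tess.
So Amir < Tess; Tess is the older of the two.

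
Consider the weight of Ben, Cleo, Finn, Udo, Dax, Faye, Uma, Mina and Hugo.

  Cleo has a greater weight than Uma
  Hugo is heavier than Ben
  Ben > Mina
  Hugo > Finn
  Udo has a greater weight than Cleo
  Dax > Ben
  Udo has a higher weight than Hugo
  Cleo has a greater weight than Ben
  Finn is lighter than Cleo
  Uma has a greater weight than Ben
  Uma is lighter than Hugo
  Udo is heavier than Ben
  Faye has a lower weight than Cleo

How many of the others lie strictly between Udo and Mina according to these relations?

4

Chaining upward from Mina reaches: Ben, Dax, Uma, Cleo, Hugo.
Chaining downward from Udo reaches: Finn, Ben, Faye, Uma, Cleo, Hugo.
Strictly between Mina and Udo are those in both lists: Ben, Uma, Cleo, Hugo — 4 elements.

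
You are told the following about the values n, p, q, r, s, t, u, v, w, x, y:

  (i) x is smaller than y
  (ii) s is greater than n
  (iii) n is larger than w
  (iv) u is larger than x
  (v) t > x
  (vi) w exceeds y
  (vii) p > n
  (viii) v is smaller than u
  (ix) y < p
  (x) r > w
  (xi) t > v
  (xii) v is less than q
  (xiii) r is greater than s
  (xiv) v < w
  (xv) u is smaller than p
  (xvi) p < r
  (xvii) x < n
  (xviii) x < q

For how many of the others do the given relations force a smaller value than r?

From r the given relations immediately reach w, s, p.
From those, v, y, u, n — 7 in total.
From those, x — 8 in total.
No other element is forced below r by the given relations, so the count is 8.

8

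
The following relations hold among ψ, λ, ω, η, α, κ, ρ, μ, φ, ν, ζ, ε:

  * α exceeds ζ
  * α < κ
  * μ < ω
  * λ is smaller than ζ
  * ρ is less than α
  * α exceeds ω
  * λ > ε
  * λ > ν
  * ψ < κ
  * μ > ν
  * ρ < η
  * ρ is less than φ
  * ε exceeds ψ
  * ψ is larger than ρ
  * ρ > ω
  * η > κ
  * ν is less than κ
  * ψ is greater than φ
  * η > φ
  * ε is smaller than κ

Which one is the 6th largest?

The consecutive relations fix a unique order: ν < μ < ω < ρ < φ < ψ < ε < λ < ζ < α < κ < η.
The 6th largest is ε.

ε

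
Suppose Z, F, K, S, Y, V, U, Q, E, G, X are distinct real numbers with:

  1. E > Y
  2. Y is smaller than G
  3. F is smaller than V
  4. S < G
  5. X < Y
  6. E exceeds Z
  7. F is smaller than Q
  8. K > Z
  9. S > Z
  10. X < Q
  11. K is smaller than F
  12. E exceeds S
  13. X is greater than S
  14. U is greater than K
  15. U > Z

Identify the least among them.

Z

Chaining upward from Z: directly above it, S, E, K, U; then X, G, F; then Y, Q, V.
That covers every other element, and nothing is given below Z, so Z is the least.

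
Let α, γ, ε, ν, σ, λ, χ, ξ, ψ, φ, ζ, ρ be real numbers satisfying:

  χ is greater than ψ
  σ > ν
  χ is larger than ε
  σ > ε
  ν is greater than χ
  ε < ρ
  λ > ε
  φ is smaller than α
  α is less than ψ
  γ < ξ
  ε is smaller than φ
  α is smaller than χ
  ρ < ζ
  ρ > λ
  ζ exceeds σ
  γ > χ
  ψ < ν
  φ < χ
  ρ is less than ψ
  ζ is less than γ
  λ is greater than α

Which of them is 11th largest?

φ

Chaining the given pairs: ε < φ < α < λ < ρ < ψ < χ < ν < σ < ζ < γ < ξ.
The 11th largest is φ.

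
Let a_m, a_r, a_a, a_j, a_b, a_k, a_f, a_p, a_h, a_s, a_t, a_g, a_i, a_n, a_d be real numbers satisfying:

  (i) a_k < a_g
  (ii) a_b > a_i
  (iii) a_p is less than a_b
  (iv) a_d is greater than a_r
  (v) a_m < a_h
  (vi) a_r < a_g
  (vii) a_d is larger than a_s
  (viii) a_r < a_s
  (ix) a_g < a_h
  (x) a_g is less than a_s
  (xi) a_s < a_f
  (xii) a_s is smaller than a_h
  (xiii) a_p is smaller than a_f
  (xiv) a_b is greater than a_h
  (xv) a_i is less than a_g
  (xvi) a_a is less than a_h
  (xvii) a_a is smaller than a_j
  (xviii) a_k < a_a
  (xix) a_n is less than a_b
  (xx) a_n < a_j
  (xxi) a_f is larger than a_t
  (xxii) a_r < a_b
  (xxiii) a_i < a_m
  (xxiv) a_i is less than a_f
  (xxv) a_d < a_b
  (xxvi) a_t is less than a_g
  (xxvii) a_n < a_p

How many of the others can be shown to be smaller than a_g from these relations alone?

From a_g the given relations immediately reach a_t, a_i, a_k, a_r.
No other element is forced below a_g by the given relations, so the count is 4.

4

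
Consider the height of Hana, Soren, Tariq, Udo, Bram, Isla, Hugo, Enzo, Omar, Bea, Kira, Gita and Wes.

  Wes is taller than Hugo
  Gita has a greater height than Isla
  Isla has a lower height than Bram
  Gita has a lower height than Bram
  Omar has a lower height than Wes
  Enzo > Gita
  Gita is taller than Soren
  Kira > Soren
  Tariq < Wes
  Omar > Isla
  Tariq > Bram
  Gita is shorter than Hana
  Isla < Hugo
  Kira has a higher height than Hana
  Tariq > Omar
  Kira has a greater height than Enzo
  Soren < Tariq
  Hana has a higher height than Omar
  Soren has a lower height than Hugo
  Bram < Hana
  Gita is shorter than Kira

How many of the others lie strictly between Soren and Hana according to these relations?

2

The relations place Soren below Hana. An element lies strictly between them when it is forced above Soren and also forced below Hana.
Above Soren: {Gita, Hugo, Enzo, Bram, Kira, Tariq, Wes}. Below Hana: {Isla, Omar, Gita, Bram}.
Intersection: {Gita, Bram} — 2.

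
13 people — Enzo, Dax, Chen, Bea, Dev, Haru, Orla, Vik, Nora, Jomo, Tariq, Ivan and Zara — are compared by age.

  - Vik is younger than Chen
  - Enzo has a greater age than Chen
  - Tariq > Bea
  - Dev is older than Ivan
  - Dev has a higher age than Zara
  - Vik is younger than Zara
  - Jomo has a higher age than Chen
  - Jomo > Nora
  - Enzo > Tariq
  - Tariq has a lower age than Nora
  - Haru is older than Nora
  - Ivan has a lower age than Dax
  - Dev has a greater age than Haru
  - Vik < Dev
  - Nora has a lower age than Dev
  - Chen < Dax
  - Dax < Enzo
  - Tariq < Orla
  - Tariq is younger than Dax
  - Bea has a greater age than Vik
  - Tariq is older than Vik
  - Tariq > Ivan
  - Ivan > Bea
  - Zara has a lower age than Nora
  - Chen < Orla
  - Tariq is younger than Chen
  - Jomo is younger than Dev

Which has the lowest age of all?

Vik

Chaining upward from Vik: directly above it, Zara, Bea, Tariq, Chen, Dev; then Ivan, Nora, Dax, Jomo, Orla, Enzo; then Haru.
That covers every other element, and nothing is given below Vik, so Vik is the lowest age.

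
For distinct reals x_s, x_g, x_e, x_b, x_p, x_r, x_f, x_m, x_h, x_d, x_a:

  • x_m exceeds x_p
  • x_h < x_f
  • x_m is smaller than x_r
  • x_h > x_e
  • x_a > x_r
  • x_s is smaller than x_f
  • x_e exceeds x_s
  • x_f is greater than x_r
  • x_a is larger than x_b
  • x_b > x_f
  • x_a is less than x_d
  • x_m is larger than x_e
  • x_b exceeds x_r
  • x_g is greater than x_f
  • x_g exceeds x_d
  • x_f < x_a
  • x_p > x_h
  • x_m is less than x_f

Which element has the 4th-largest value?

The consecutive relations fix a unique order: x_s < x_e < x_h < x_p < x_m < x_r < x_f < x_b < x_a < x_d < x_g.
The 4th largest is x_b.

x_b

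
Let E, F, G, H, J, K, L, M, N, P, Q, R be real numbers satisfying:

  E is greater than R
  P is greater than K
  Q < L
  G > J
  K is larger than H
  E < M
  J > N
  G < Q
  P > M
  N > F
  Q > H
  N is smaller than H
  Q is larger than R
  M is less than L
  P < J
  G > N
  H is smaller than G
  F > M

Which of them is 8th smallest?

P

Piecing the relations together gives one ordering: R < E < M < F < N < H < K < P < J < G < Q < L.
The 8th smallest is P.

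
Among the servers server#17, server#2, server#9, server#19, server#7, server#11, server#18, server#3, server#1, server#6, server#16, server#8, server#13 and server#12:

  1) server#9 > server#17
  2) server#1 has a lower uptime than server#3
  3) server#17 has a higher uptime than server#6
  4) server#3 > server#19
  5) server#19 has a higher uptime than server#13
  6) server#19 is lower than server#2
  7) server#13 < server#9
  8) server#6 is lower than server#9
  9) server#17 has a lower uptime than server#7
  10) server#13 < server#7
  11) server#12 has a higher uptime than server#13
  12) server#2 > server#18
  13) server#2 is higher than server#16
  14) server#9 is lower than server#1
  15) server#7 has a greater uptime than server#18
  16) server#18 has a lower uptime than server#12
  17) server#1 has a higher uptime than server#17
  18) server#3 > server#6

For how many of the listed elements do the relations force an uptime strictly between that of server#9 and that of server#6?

1

Chaining upward from server#6 reaches: server#17, server#1, server#3, server#7.
Chaining downward from server#9 reaches: server#17, server#13.
Strictly between server#6 and server#9 are those in both lists: server#17 — 1 element.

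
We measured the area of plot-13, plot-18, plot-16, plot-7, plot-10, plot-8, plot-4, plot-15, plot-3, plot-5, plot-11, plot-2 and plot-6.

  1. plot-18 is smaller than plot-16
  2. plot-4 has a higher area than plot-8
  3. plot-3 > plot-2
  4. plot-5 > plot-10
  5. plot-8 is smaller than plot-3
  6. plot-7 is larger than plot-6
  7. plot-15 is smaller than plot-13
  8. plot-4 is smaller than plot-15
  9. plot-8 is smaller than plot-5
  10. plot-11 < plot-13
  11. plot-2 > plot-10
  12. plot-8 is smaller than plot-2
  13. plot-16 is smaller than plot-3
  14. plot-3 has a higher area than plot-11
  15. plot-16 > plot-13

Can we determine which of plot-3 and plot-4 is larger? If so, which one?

plot-4 < plot-15 and plot-15 < plot-13 give plot-4 < plot-13.
Then plot-13 < plot-16 extends the chain to plot-16.
With plot-16 < plot-3: plot-4 < plot-15 < plot-13 < plot-16 < plot-3.
So plot-3 is larger.

plot-3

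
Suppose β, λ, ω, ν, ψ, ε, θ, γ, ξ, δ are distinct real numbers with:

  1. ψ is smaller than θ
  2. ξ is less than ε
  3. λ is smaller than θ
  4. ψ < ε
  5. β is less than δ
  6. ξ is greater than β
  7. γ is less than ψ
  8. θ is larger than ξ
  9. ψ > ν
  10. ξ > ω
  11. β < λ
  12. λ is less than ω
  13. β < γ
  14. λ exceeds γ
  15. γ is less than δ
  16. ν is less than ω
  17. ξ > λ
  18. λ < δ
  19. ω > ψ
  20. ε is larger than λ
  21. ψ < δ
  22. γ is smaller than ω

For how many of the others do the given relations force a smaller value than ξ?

The elements the relations force below ξ are β, γ, ν, λ, ψ, ω — no chain reaches any other.
That is 6.

6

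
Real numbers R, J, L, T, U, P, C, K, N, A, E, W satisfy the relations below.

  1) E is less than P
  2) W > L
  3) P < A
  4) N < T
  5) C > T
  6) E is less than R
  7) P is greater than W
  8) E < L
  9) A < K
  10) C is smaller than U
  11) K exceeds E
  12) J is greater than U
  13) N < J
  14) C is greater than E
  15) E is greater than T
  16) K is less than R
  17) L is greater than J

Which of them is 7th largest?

J

Piecing the relations together gives one ordering: N < T < E < C < U < J < L < W < P < A < K < R.
Counting 7 from the largest end gives J.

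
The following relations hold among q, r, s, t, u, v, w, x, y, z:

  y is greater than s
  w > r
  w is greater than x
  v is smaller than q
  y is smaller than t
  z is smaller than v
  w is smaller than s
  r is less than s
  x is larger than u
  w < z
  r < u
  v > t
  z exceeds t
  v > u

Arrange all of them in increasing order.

The consecutive links are each given: r < u; u < x; x < w; w < s; s < y; y < t; t < z; z < v; v < q.

r < u < x < w < s < y < t < z < v < q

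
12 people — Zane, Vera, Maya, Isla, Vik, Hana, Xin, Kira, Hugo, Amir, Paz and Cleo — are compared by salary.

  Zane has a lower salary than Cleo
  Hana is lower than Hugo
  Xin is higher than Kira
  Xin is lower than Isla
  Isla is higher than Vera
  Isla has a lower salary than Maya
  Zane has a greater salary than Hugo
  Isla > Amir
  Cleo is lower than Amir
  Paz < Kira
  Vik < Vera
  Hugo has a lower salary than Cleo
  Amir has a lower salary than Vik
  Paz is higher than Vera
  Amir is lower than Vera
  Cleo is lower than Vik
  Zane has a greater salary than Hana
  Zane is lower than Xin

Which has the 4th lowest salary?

Piecing the relations together gives one ordering: Hana < Hugo < Zane < Cleo < Amir < Vik < Vera < Paz < Kira < Xin < Isla < Maya.
Counting 4 from the smallest end gives Cleo.

Cleo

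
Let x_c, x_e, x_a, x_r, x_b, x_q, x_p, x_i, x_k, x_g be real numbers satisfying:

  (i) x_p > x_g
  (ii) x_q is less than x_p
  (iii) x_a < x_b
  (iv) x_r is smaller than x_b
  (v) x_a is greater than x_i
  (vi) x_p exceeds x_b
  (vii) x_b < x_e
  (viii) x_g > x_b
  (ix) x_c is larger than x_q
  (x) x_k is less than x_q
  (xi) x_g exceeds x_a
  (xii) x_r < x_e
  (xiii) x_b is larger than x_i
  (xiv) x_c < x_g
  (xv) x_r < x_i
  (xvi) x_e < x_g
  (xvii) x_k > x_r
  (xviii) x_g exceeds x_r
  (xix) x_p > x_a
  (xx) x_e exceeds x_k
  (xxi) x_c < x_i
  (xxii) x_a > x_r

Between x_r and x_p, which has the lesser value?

Following the relations from x_r: x_r < x_k < x_q < x_c < x_i < x_a < x_b < x_e < x_g < x_p.
So x_r < x_p; x_r is the smaller of the two.

x_r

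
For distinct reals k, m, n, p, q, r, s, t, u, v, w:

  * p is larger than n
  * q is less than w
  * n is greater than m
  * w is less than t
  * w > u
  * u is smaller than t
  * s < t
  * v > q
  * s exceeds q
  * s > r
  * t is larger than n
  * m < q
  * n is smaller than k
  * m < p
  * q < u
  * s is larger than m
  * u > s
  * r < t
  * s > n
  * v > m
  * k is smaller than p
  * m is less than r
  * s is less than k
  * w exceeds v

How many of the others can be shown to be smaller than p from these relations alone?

6

Directly below p: m, n, k.
One step further: s (4 so far).
One step further: r, q (6 so far).
No other element is forced below p by the given relations, so the count is 6.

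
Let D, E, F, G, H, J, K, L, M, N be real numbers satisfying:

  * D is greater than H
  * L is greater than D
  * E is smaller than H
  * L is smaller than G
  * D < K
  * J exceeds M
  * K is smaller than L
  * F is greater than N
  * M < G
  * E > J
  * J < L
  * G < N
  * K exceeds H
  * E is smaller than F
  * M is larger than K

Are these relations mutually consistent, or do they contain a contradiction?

inconsistent

Chaining the given relations yields E < H < D < K < M < J, so E < J. But one relation states J < E. These cannot both hold.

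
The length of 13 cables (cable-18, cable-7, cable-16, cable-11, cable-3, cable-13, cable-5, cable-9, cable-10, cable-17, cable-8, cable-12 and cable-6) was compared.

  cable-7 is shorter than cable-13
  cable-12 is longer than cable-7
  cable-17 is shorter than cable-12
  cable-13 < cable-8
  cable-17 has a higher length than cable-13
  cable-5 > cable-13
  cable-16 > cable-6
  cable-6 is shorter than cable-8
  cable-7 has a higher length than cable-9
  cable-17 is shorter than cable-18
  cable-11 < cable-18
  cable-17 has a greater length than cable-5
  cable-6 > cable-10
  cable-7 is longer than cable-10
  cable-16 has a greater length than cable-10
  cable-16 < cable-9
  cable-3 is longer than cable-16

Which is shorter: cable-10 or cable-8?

cable-10

Link the given pairs in sequence: cable-10 < cable-6; cable-6 < cable-16; cable-16 < cable-9; cable-9 < cable-7; cable-7 < cable-13; cable-13 < cable-8.
Chaining these gives cable-10 < cable-6 < cable-16 < cable-9 < cable-7 < cable-13 < cable-8.
So cable-10 < cable-8; cable-10 is the shorter of the two.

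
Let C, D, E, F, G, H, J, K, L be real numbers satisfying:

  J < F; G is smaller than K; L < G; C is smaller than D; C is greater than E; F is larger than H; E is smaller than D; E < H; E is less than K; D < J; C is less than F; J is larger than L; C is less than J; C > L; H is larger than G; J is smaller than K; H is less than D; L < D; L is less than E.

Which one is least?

Chaining upward from L: directly above it, E, G, C, D, J; then H, F, K.
That covers every other element, and nothing is given below L, so L is the least.

L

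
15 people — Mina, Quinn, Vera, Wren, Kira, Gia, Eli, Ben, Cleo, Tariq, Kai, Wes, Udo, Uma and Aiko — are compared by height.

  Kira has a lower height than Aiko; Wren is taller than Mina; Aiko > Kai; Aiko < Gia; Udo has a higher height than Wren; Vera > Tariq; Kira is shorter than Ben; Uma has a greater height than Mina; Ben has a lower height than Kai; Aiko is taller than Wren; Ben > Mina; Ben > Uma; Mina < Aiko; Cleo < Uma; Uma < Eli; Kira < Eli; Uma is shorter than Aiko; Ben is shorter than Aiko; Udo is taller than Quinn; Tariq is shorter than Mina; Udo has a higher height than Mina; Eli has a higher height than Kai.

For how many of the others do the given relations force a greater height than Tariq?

From Tariq the given relations immediately reach Vera, Mina.
From those, Wren, Udo, Uma, Ben, Aiko — 7 in total.
From those, Kai, Gia, Eli — 10 in total.
Nothing else is reachable above Tariq; 10 in all.

10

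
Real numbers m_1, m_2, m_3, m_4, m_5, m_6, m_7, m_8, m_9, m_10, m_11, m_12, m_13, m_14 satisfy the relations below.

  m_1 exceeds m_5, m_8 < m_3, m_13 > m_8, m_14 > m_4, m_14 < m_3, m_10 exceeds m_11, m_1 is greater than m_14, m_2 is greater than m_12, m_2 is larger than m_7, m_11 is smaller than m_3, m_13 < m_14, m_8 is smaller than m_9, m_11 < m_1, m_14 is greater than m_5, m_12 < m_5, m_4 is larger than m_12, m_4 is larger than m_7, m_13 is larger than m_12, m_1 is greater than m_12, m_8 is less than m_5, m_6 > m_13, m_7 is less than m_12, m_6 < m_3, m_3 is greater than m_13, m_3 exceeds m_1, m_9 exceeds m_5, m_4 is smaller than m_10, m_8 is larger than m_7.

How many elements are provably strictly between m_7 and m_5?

2

Chaining upward from m_7 reaches: m_8, m_12, m_13, m_4, m_14, m_10, m_9, m_2, m_6, m_1, m_3.
Chaining downward from m_5 reaches: m_8, m_12.
Strictly between m_7 and m_5 are those in both lists: m_8, m_12 — 2 elements.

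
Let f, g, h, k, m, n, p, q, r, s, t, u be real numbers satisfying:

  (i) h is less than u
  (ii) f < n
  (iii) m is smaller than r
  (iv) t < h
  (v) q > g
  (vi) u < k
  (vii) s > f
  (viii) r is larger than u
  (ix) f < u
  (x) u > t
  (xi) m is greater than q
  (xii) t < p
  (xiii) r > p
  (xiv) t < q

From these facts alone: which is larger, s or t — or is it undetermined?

undetermined

Following every chain through t: above t we get q, p, h, m, u, k, r.
s is not reached, and no chain runs the other way from s to t.
So the given relations leave the order of t and s undetermined.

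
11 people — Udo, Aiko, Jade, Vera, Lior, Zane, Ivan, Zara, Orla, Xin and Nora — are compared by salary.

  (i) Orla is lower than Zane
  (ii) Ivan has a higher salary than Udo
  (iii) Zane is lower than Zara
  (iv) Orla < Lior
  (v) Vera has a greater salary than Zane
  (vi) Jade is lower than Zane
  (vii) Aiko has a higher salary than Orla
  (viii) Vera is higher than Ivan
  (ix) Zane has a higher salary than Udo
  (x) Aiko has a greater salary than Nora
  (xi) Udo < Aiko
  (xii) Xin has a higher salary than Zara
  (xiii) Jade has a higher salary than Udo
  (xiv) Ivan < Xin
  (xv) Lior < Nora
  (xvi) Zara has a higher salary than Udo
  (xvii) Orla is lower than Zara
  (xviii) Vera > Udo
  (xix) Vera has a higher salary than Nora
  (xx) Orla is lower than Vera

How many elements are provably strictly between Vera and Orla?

Chaining upward from Orla reaches: Lior, Nora, Zane, Zara, Aiko, Xin.
Chaining downward from Vera reaches: Lior, Udo, Nora, Jade, Zane, Ivan.
Strictly between Orla and Vera are those in both lists: Lior, Nora, Zane — 3 elements.

3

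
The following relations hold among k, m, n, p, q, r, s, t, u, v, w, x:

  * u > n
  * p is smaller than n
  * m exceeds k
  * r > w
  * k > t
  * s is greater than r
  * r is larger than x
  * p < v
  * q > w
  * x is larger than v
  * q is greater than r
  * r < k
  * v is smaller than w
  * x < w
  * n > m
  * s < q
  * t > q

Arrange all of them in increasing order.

p < v < x < w < r < s < q < t < k < m < n < u

Each adjacent pair is fixed by a given relation: p < v; v < x; x < w; w < r; r < s; s < q; q < t; t < k; k < m; m < n; n < u. Chaining them end to end gives the full order.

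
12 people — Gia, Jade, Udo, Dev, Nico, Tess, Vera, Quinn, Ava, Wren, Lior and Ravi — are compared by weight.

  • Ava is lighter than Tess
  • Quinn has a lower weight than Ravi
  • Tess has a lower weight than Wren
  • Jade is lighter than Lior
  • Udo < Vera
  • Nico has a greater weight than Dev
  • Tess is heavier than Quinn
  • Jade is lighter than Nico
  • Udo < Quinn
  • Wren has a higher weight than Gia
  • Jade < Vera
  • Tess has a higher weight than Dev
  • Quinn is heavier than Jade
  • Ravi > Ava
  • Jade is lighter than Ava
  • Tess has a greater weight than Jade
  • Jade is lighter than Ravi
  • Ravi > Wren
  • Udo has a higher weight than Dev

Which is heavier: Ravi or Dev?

Ravi

Dev < Udo < Quinn < Tess < Wren < Ravi, by transitivity through Udo, Quinn, Tess, Wren.
So Dev < Ravi; Ravi is the heavier of the two.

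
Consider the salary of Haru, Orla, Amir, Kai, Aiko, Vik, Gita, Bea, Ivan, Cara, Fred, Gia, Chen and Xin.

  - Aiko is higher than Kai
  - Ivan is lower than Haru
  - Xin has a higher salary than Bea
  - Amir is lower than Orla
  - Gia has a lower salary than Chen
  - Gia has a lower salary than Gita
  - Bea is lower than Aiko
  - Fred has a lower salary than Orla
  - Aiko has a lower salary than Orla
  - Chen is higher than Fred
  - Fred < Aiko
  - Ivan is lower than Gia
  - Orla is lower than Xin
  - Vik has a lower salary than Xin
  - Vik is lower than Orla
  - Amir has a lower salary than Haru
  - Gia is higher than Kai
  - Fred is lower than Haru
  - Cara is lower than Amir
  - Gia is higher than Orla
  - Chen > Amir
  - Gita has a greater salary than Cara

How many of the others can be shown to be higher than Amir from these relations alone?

6

From Amir the given relations immediately reach Orla, Haru, Chen.
From those, Gia, Xin — 5 in total.
From those, Gita — 6 in total.
Nothing else is reachable above Amir; 6 in all.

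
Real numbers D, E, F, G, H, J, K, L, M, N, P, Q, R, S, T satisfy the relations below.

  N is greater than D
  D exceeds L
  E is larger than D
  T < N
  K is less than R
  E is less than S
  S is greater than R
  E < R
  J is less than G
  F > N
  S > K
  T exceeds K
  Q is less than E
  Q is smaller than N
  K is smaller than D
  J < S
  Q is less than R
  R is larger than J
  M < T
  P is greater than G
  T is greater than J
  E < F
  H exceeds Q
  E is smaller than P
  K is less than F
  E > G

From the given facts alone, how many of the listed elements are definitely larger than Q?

7

Directly above Q: E, N, H, R.
One step further: S, P, F (7 so far).
Nothing else is reachable above Q; 7 in all.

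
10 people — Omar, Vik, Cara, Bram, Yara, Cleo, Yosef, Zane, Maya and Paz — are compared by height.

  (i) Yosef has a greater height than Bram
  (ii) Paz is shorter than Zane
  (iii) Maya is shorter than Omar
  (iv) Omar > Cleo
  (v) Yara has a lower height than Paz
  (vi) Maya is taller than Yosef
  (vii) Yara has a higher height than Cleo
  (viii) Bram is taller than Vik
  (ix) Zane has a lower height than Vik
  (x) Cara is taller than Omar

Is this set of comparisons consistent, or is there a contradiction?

consistent

Every relation is compatible with Cleo < Yara < Paz < Zane < Vik < Bram < Yosef < Maya < Omar < Cara; the set is consistent.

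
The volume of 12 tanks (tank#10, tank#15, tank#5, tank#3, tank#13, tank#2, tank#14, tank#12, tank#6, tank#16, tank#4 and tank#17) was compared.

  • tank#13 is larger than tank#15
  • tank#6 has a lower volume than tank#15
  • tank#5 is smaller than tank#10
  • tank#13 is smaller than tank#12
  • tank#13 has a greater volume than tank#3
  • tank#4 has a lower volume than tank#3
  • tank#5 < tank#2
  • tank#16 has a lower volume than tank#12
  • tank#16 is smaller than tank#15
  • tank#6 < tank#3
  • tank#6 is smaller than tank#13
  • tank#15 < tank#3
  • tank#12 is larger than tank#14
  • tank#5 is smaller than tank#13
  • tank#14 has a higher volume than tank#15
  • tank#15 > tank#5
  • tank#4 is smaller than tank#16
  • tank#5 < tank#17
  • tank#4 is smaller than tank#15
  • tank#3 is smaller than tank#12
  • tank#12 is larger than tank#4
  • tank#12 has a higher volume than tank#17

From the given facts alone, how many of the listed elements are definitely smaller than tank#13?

6

From tank#13 the given relations immediately reach tank#5, tank#6, tank#15, tank#3.
From those, tank#4, tank#16 — 6 in total.
No other element is forced below tank#13 by the given relations, so the count is 6.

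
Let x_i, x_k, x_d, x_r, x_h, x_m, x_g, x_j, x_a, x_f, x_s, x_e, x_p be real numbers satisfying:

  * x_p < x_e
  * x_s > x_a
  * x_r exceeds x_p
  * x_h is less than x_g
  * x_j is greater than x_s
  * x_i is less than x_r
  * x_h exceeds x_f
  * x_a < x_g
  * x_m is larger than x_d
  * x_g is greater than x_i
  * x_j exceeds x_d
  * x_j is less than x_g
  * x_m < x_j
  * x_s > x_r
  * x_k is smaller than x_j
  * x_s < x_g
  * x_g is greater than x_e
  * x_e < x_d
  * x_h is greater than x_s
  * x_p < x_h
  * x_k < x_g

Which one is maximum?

x_f is not greatest since x_f < x_h; x_i is not greatest since x_i < x_g; x_p is not greatest since x_p < x_h; x_k is not greatest since x_k < x_j; x_e is not greatest since x_e < x_g; x_d is not greatest since x_d < x_j; x_m is not greatest since x_m < x_j; x_a is not greatest since x_a < x_s; x_r is not greatest since x_r < x_s; x_s is not greatest since x_s < x_h; x_j is not greatest since x_j < x_g; x_h is not greatest since x_h < x_g.
Only x_g has nothing above it, so x_g is the maximum.

x_g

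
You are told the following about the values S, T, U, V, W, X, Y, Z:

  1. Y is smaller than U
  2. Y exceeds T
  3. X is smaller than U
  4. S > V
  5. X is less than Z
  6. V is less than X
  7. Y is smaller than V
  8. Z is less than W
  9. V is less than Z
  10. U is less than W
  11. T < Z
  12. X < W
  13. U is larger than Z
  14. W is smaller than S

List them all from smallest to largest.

T < Y < V < X < Z < U < W < S

Nothing is placed below T, so it is least; from there T < Y; Y < V; V < X; X < Z; Z < U; U < W; W < S, each given directly.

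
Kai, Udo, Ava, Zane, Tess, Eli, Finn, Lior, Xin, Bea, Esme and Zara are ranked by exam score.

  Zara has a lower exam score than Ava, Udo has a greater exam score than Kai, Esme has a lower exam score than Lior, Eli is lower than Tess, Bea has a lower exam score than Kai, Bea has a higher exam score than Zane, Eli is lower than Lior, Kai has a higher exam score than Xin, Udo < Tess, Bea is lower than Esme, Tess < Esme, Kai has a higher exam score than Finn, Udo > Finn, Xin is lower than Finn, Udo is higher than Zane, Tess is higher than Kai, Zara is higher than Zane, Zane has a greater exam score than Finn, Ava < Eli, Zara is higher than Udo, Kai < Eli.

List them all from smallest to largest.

Nothing is placed below Xin, so it is least; from there Xin < Finn; Finn < Zane; Zane < Bea; Bea < Kai; Kai < Udo; Udo < Zara; Zara < Ava; Ava < Eli; Eli < Tess; Tess < Esme; Esme < Lior, each given directly.

Xin < Finn < Zane < Bea < Kai < Udo < Zara < Ava < Eli < Tess < Esme < Lior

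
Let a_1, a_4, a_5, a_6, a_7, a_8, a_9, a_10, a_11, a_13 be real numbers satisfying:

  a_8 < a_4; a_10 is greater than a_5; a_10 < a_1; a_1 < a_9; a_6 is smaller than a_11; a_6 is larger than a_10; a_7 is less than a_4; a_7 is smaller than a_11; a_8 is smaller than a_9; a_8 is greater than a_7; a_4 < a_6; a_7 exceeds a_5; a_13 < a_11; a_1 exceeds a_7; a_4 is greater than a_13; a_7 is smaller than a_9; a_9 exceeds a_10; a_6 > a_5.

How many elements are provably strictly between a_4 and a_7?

Chaining upward from a_7 reaches: a_8, a_1, a_6, a_9, a_11.
Chaining downward from a_4 reaches: a_5, a_8, a_13.
Strictly between a_7 and a_4 are those in both lists: a_8 — 1 element.

1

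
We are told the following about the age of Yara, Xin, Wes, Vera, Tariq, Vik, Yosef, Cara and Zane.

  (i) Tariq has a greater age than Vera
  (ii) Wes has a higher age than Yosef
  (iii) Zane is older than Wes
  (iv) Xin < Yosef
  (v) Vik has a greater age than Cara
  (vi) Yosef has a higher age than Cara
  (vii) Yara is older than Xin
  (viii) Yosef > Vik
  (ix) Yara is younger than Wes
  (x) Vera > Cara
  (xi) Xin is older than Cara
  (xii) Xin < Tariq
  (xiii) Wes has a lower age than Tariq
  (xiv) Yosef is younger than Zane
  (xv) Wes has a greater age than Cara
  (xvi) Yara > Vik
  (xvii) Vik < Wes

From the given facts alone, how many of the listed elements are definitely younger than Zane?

6

Directly below Zane: Yosef, Wes.
One step further: Cara, Xin, Vik, Yara (6 so far).
Nothing else is reachable below Zane; 6 in all.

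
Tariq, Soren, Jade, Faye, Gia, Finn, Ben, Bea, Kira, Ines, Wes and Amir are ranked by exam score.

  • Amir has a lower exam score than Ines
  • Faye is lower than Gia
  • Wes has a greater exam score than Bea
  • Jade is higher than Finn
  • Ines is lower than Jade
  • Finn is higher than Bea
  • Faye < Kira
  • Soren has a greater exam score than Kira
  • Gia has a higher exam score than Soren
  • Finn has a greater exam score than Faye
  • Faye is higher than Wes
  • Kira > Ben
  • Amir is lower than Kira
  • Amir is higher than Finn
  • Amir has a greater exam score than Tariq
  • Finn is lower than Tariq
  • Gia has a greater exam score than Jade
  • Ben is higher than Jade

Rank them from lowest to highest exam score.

Bea < Wes < Faye < Finn < Tariq < Amir < Ines < Jade < Ben < Kira < Soren < Gia

Each adjacent pair is fixed by a given relation: Bea < Wes; Wes < Faye; Faye < Finn; Finn < Tariq; Tariq < Amir; Amir < Ines; Ines < Jade; Jade < Ben; Ben < Kira; Kira < Soren; Soren < Gia. Chaining them end to end gives the full order.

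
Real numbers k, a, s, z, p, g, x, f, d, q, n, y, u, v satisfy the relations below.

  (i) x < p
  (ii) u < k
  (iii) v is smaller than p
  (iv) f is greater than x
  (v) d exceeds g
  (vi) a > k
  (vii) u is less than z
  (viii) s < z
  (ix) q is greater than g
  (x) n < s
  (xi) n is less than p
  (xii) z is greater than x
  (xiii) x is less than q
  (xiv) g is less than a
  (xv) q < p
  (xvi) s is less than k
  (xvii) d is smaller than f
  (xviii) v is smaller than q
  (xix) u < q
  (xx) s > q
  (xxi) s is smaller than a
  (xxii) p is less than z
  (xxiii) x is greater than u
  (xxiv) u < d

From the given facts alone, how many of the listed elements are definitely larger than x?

From x the given relations immediately reach q, p, f, z.
From those, s — 5 in total.
From those, k, a — 7 in total.
No other element is forced above x by the given relations, so the count is 7.

7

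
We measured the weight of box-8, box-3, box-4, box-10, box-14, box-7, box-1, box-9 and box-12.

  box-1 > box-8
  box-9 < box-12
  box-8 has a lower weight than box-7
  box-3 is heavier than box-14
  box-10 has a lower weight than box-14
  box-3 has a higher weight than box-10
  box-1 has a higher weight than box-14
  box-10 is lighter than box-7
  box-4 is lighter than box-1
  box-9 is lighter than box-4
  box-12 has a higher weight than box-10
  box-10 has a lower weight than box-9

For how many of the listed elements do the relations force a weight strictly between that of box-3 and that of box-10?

The relations place box-10 below box-3. An element lies strictly between them when it is forced above box-10 and also forced below box-3.
Above box-10: {box-9, box-4, box-14, box-12, box-1, box-7}. Below box-3: {box-14}.
Intersection: {box-14} — 1.

1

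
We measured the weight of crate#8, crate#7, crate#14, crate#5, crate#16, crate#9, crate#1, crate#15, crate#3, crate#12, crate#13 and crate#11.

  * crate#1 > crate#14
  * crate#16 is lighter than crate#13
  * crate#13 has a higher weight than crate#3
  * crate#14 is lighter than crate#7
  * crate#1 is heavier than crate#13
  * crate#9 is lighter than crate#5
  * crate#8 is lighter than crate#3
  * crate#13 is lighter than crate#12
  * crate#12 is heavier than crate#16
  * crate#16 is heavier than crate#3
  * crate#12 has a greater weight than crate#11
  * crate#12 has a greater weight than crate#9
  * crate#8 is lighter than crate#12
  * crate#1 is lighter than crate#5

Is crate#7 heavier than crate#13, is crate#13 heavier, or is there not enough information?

undetermined

Following every chain through crate#7: below crate#7 we get crate#14.
crate#13 is not reached, and no chain runs the other way from crate#13 to crate#7.
So the given relations leave the order of crate#7 and crate#13 undetermined.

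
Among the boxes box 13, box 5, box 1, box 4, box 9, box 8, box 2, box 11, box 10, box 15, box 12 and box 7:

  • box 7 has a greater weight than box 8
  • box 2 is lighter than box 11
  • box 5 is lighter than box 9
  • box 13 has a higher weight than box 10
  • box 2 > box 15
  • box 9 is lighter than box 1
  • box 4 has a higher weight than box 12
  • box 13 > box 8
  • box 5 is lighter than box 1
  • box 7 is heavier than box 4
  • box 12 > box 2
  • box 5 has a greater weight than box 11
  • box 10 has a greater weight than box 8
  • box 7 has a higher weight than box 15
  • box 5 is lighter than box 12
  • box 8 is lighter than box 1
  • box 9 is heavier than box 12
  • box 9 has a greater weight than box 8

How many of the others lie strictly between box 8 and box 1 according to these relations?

Chaining upward from box 8 reaches: box 9, box 7, box 10, box 13.
Chaining downward from box 1 reaches: box 15, box 2, box 11, box 5, box 12, box 9.
Strictly between box 8 and box 1 are those in both lists: box 9 — 1 element.

1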